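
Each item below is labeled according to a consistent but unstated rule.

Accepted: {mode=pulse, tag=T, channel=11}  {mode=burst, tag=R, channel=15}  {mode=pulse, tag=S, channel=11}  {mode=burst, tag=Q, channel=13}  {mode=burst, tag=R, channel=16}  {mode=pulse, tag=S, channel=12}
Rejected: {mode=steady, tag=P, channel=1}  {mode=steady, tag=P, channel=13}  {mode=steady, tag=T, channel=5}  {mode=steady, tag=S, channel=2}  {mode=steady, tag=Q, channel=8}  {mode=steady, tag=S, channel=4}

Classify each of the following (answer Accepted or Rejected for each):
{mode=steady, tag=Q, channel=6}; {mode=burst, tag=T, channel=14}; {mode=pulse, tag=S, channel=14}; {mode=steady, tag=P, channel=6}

Rejected, Accepted, Accepted, Rejected

One predicate separates the groups cleanly: mode is not steady.
Rejected: {mode=steady, tag=Q, channel=6}, since mode is steady.
Accepted: {mode=burst, tag=T, channel=14}, since mode is burst.
Accepted: {mode=pulse, tag=S, channel=14}, since mode is pulse.
Rejected: {mode=steady, tag=P, channel=6}, since mode is steady.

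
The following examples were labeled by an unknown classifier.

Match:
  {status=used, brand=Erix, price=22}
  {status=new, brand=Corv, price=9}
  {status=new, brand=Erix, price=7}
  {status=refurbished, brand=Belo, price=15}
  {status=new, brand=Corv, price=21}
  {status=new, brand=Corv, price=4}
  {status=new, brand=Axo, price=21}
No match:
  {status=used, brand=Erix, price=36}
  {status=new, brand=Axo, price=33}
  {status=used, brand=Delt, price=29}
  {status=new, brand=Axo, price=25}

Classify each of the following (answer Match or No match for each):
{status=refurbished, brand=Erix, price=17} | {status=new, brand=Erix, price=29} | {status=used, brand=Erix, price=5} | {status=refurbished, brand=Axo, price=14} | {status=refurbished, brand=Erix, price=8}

Match, No match, Match, Match, Match

The simplest hypothesis consistent with all the labels is: price ≤ 22.
{status=refurbished, brand=Erix, price=17} — price = 17, hence Match. {status=new, brand=Erix, price=29} — price = 29, hence No match. {status=used, brand=Erix, price=5} — price = 5, hence Match. {status=refurbished, brand=Axo, price=14} — price = 14, hence Match. {status=refurbished, brand=Erix, price=8} — price = 8, hence Match.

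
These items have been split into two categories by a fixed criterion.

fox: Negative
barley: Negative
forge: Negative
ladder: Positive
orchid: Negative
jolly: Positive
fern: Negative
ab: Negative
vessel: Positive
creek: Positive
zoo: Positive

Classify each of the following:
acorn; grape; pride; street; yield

Negative, Negative, Negative, Positive, Negative

Every 'Positive' example satisfies: has a double letter. None of the 'Negative' examples do.
acorn: no doubled letter, does not pass → Negative. grape: no doubled letter, does not pass → Negative. pride: no doubled letter, does not pass → Negative. street: 'ee' doubled, matches → Positive. yield: no doubled letter, does not pass → Negative.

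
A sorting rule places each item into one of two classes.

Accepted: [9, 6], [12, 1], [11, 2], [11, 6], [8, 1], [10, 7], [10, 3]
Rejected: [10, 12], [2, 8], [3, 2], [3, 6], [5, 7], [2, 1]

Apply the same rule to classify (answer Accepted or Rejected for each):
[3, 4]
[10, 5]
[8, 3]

Rejected, Accepted, Accepted

A rule that fits every label: sum is odd AND first ≥ 5 — true of each 'Accepted' example, false of each 'Rejected' one.
Rejected: [3, 4], since 3+4 = 7, first 3. Accepted: [10, 5], since 10+5 = 15, first 10. Accepted: [8, 3], since 8+3 = 11, first 8.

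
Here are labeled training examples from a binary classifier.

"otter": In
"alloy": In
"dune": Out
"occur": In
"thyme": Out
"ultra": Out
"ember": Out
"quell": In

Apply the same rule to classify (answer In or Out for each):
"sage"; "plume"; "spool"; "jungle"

The pattern is that an item is 'In' exactly when: has a double letter.
"sage": Out (no doubled letter).
"plume": Out (no doubled letter).
"spool": In ('oo' doubled).
"jungle": Out (no doubled letter).

Out, Out, In, Out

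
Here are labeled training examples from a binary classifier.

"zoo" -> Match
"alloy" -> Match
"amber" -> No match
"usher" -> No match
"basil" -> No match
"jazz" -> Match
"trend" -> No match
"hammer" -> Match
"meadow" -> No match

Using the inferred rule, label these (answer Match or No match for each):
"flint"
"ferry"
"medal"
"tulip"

The rule appears to be: has a double letter.
"flint": no doubled letter, doesn't match → No match. "ferry": 'rr' doubled, fits → Match. "medal": no doubled letter, doesn't match → No match. "tulip": no doubled letter, doesn't match → No match.

No match, Match, No match, No match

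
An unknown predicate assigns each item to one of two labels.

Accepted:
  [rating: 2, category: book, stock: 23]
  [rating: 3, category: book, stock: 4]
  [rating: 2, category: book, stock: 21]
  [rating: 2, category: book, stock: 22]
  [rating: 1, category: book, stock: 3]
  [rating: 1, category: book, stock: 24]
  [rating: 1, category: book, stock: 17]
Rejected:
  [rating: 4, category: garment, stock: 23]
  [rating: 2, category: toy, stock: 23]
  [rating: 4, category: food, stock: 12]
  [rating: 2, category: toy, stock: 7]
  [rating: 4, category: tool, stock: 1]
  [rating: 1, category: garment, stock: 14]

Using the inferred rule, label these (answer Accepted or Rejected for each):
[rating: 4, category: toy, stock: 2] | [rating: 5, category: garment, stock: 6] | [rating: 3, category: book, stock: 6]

The classifier is using: category is book.
[rating: 4, category: toy, stock: 2] → category is toy → Rejected.
[rating: 5, category: garment, stock: 6] → category is garment → Rejected.
[rating: 3, category: book, stock: 6] → category is book → Accepted.

Rejected, Rejected, Accepted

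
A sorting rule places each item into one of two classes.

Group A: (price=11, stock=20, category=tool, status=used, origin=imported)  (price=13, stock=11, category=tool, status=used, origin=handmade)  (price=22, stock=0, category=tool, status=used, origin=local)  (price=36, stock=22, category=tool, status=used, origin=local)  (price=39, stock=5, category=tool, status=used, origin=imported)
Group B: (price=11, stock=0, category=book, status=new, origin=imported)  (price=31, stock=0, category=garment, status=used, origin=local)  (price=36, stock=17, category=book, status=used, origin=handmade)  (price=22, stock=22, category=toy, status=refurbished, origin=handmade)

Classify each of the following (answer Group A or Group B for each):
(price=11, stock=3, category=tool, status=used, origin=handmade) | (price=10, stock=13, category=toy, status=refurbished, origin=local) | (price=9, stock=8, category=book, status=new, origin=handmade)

Group A, Group B, Group B

Checking candidate rules against both groups, what survives is: category is tool.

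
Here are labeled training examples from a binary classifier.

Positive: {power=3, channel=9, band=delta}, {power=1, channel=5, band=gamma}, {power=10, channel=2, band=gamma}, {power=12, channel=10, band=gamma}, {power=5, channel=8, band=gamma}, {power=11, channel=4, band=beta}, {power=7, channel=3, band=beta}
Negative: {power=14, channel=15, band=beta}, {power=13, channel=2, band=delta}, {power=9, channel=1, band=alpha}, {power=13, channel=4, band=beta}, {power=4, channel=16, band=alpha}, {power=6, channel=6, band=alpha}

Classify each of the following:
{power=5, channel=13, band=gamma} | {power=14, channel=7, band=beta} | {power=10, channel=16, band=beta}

One predicate separates the groups cleanly: band is not alpha AND power ≤ 12.
{power=5, channel=13, band=gamma} — band is gamma, power = 5, hence Positive.
{power=14, channel=7, band=beta} — band is beta, power = 14, hence Negative.
{power=10, channel=16, band=beta} — band is beta, power = 10, hence Positive.

Positive, Negative, Positive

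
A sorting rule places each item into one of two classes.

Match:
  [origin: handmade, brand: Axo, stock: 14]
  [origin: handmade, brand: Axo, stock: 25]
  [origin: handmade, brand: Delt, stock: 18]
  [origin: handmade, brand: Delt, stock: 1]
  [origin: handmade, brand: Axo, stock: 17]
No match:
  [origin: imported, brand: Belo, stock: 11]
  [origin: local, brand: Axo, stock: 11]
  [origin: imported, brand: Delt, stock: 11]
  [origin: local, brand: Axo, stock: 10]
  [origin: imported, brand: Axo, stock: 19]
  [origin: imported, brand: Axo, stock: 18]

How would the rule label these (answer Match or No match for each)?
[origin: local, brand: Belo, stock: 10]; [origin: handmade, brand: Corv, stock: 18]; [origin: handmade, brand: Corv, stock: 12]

A rule that fits every label: origin is handmade — true of each 'Match' example, false of each 'No match' one.
No match: [origin: local, brand: Belo, stock: 10], since origin is local. Match: [origin: handmade, brand: Corv, stock: 18], since origin is handmade. Match: [origin: handmade, brand: Corv, stock: 12], since origin is handmade.

No match, Match, Match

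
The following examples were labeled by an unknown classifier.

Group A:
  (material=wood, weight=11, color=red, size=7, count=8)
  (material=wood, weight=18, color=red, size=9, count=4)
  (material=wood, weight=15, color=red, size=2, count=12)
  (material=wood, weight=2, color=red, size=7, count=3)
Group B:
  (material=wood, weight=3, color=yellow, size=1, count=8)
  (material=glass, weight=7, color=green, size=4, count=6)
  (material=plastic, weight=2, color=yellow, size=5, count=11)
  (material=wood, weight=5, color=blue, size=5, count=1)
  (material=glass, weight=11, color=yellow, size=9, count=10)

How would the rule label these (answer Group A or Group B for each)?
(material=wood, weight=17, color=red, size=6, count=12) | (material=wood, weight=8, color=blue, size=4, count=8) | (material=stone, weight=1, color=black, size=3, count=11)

'Group A' ⟺ color is red.
(material=wood, weight=17, color=red, size=6, count=12): color is red — fits, so Group A. (material=wood, weight=8, color=blue, size=4, count=8): color is blue — does not pass, so Group B. (material=stone, weight=1, color=black, size=3, count=11): color is black — does not pass, so Group B.

Group A, Group B, Group B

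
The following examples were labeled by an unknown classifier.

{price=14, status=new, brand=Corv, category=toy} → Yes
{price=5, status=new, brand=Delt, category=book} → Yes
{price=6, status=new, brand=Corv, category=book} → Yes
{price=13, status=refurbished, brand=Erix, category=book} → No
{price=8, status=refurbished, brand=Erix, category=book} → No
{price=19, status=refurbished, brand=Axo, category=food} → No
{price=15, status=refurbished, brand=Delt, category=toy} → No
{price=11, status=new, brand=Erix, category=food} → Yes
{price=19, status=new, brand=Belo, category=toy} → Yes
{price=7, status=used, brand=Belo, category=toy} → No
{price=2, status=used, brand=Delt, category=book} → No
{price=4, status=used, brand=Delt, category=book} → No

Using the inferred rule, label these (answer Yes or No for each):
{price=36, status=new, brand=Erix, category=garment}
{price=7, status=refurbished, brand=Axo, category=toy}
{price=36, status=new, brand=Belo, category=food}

'Yes' ⟺ status is new.
{price=36, status=new, brand=Erix, category=garment}: Yes (status is new). {price=7, status=refurbished, brand=Axo, category=toy}: No (status is refurbished). {price=36, status=new, brand=Belo, category=food}: Yes (status is new).

Yes, No, Yes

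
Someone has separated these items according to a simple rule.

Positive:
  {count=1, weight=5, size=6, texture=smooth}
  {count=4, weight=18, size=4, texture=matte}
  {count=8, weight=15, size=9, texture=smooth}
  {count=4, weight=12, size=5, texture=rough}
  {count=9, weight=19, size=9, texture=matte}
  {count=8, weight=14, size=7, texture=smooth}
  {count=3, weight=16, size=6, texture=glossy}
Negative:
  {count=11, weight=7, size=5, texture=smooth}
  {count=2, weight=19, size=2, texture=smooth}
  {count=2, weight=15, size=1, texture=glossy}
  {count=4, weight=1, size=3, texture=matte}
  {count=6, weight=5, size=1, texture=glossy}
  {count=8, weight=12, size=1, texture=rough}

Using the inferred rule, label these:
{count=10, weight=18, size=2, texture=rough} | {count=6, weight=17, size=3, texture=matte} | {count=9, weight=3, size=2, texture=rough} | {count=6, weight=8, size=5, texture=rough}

The common property of the 'Positive' items is: size ≥ 4 AND count ≤ 9. No 'Negative' item has it.
{count=10, weight=18, size=2, texture=rough}: size = 2, count = 10 — doesn't match, so Negative.
{count=6, weight=17, size=3, texture=matte}: size = 3, count = 6 — doesn't match, so Negative.
{count=9, weight=3, size=2, texture=rough}: size = 2, count = 9 — doesn't match, so Negative.
{count=6, weight=8, size=5, texture=rough}: size = 5, count = 6 — fits, so Positive.

Negative, Negative, Negative, Positive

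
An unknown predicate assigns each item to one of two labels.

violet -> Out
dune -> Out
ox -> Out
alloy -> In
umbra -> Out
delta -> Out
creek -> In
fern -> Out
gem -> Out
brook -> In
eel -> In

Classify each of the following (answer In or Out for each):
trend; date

One predicate separates the groups cleanly: has a double letter.
Out: trend, since no doubled letter. Out: date, since no doubled letter.

Out, Out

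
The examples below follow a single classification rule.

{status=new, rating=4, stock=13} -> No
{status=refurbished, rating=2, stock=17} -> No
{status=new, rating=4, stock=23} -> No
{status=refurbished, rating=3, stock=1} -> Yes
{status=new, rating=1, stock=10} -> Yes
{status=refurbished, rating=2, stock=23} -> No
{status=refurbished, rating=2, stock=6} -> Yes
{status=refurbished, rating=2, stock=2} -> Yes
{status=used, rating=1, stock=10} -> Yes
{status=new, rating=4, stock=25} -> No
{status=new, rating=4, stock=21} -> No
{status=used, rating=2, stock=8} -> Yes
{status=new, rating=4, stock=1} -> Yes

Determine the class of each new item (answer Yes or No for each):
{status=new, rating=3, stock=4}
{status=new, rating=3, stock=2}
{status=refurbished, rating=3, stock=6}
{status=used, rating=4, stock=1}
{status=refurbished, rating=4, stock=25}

Yes, Yes, Yes, Yes, No

The distinguishing property — stock ≤ 10 — holds for all the 'Yes' cases and none of the 'No' cases.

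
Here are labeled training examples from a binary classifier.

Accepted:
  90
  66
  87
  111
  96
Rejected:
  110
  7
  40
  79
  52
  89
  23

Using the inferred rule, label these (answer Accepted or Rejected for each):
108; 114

The common property of the 'Accepted' items is: multiple of 3. No 'Rejected' item has it.
108: Accepted (108 = 3·36).
114: Accepted (114 = 3·38).

Accepted, Accepted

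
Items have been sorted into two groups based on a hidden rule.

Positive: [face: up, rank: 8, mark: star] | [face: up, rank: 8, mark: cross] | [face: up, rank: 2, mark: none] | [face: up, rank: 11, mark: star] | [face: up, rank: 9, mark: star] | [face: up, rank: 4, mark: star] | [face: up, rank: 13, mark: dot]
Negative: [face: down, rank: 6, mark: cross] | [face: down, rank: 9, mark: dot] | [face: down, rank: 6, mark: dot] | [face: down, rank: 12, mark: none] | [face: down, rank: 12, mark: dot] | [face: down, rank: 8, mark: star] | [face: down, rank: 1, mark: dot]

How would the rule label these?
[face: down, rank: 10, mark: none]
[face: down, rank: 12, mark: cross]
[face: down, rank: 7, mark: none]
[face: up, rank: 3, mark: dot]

The common property of the 'Positive' items is: face is up. No 'Negative' item has it.
[face: down, rank: 10, mark: none]: face is down — does not pass, so Negative.
[face: down, rank: 12, mark: cross]: face is down — does not pass, so Negative.
[face: down, rank: 7, mark: none]: face is down — does not pass, so Negative.
[face: up, rank: 3, mark: dot]: face is up — has this property, so Positive.

Negative, Negative, Negative, Positive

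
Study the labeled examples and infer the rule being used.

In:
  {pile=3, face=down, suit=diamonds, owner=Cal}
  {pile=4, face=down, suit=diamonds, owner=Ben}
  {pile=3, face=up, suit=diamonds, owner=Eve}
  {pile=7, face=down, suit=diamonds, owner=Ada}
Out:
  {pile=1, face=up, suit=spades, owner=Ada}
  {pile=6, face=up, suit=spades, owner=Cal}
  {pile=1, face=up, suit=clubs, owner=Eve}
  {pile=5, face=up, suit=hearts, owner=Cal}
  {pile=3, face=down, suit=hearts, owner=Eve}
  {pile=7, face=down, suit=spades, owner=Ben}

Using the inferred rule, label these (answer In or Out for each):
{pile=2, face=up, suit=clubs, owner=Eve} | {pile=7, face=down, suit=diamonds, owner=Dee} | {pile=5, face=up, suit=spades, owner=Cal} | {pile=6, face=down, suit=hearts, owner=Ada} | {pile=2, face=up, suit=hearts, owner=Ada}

Out, In, Out, Out, Out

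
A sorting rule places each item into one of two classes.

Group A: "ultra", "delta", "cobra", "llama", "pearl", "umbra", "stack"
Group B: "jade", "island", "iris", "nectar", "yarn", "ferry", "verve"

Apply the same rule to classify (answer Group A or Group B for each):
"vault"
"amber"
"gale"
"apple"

'Group A' ⟺ odd length AND contains 'a'.
"vault": Group A (length 5, has 'a'). "amber": Group A (length 5, has 'a'). "gale": Group B (length 4, has 'a'). "apple": Group A (length 5, has 'a').

Group A, Group A, Group B, Group A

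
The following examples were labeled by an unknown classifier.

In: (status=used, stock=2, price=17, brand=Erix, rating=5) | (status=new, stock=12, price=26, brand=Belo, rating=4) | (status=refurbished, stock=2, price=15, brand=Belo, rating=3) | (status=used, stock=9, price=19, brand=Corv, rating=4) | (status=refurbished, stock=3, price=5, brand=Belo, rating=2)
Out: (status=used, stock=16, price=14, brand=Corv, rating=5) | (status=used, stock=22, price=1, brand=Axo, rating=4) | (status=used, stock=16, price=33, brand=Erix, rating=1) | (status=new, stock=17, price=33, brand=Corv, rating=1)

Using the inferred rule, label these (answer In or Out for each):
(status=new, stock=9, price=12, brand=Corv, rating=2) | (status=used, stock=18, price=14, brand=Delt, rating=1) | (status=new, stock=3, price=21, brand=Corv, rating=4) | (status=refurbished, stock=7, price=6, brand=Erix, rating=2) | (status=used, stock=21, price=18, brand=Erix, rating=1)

The common property of the 'In' items is: stock ≤ 12. No 'Out' item has it.
(status=new, stock=9, price=12, brand=Corv, rating=2): In (stock = 9). (status=used, stock=18, price=14, brand=Delt, rating=1): Out (stock = 18). (status=new, stock=3, price=21, brand=Corv, rating=4): In (stock = 3). (status=refurbished, stock=7, price=6, brand=Erix, rating=2): In (stock = 7). (status=used, stock=21, price=18, brand=Erix, rating=1): Out (stock = 21).

In, Out, In, In, Out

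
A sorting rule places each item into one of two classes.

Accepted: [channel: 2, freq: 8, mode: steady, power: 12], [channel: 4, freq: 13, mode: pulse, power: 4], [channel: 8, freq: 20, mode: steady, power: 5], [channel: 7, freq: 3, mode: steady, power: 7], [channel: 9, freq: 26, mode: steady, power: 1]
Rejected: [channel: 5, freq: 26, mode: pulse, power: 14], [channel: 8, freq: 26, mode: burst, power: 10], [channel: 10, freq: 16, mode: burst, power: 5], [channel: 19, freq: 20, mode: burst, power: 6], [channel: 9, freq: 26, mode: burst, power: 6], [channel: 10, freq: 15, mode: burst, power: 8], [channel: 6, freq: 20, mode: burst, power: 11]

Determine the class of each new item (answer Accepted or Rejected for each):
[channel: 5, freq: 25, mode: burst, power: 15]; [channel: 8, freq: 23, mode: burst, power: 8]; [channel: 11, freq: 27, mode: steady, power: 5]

Rejected, Rejected, Accepted

One predicate separates the groups cleanly: mode is steady OR freq = 13.
[channel: 5, freq: 25, mode: burst, power: 15]: Rejected (mode is burst, freq = 25).
[channel: 8, freq: 23, mode: burst, power: 8]: Rejected (mode is burst, freq = 23).
[channel: 11, freq: 27, mode: steady, power: 5]: Accepted (mode is steady, freq = 27).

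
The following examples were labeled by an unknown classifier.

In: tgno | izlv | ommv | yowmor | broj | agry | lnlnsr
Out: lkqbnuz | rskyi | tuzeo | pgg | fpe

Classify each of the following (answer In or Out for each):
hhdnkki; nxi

The rule appears to be: even length.

Out, Out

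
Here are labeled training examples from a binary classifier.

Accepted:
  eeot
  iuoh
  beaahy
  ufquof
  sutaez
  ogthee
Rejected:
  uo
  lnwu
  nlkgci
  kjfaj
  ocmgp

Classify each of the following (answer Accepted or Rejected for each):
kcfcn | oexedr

Rejected, Accepted

All 'Accepted' examples share one property — has ≥ 3 vowels — and every 'Rejected' example lacks it.
kcfcn → 0 vowels → Rejected. oexedr → 3 vowels → Accepted.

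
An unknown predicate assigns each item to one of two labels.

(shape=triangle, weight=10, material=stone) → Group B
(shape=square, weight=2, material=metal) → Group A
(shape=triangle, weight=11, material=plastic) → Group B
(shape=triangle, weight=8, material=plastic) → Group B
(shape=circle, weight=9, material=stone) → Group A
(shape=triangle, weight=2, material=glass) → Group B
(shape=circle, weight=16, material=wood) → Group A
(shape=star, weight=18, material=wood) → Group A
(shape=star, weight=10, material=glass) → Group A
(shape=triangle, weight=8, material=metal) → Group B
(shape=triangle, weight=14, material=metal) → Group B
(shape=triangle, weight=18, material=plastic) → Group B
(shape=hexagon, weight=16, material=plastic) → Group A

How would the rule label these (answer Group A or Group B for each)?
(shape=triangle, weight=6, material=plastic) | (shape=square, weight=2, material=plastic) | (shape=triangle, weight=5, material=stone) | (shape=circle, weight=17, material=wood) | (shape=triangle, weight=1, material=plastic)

Group B, Group A, Group B, Group A, Group B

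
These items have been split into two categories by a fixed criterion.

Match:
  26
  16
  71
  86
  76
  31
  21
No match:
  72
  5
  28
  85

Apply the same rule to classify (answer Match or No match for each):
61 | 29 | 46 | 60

Match, No match, Match, No match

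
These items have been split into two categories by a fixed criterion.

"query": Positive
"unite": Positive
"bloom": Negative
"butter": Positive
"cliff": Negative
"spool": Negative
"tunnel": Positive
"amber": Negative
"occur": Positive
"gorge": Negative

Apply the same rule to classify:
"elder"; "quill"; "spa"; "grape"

The simplest hypothesis consistent with all the labels is: contains 'u'.
"elder": no 'u' — does not fit, so Negative.
"quill": has 'u' — qualifies, so Positive.
"spa": no 'u' — does not fit, so Negative.
"grape": no 'u' — does not fit, so Negative.

Negative, Positive, Negative, Negative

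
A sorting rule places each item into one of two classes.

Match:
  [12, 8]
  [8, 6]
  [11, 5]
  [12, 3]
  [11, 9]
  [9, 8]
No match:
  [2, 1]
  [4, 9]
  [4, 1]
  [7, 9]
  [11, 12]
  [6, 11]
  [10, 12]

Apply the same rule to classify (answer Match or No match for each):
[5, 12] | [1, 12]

Rule: first > second AND sum ≥ 13. This holds for each 'Match' example and fails for each 'No match' one.

No match, No match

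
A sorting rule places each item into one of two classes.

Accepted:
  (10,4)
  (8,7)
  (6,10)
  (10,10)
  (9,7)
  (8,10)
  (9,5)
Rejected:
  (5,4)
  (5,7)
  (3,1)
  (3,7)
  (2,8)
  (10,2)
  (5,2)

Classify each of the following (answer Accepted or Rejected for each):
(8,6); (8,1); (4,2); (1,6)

Accepted, Rejected, Rejected, Rejected

All 'Accepted' examples share one property — sum ≥ 14 — and every 'Rejected' example lacks it.
(8,6): Accepted (8+6 = 14).
(8,1): Rejected (8+1 = 9).
(4,2): Rejected (4+2 = 6).
(1,6): Rejected (1+6 = 7).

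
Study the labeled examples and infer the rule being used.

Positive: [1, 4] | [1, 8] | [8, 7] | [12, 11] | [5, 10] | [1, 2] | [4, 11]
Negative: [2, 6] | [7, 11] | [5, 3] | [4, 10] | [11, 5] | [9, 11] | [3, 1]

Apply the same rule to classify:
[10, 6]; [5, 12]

Negative, Positive

The common property of the 'Positive' items is: sum is odd. No 'Negative' item has it.
[10, 6] → 10+6 = 16 → Negative. [5, 12] → 5+12 = 17 → Positive.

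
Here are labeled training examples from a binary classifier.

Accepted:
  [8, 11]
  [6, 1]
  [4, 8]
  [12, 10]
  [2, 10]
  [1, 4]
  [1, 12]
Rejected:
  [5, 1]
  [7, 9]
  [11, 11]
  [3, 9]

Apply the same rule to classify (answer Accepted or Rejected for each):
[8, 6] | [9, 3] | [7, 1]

Accepted, Rejected, Rejected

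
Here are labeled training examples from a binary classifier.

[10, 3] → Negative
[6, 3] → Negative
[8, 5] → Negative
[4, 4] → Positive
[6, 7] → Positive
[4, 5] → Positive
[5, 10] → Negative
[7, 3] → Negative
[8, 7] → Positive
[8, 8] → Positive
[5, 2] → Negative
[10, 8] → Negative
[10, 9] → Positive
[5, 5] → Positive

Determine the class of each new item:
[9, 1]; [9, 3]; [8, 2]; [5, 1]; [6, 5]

Negative, Negative, Negative, Negative, Positive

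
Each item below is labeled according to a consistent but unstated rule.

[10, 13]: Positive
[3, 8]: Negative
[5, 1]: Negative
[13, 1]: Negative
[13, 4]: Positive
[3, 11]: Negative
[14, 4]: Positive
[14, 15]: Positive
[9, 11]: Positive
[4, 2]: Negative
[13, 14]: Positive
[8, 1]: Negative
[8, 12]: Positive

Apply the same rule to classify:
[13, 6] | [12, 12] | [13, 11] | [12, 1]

The classifier is using: sum ≥ 17.
[13, 6]: Positive (13+6 = 19).
[12, 12]: Positive (12+12 = 24).
[13, 11]: Positive (13+11 = 24).
[12, 1]: Negative (12+1 = 13).

Positive, Positive, Positive, Negative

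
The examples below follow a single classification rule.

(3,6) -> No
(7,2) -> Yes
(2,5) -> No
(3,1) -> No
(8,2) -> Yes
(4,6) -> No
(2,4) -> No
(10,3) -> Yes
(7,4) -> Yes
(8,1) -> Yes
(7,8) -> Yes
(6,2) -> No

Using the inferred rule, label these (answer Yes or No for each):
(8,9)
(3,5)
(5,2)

One predicate separates the groups cleanly: first ≥ 7.

Yes, No, No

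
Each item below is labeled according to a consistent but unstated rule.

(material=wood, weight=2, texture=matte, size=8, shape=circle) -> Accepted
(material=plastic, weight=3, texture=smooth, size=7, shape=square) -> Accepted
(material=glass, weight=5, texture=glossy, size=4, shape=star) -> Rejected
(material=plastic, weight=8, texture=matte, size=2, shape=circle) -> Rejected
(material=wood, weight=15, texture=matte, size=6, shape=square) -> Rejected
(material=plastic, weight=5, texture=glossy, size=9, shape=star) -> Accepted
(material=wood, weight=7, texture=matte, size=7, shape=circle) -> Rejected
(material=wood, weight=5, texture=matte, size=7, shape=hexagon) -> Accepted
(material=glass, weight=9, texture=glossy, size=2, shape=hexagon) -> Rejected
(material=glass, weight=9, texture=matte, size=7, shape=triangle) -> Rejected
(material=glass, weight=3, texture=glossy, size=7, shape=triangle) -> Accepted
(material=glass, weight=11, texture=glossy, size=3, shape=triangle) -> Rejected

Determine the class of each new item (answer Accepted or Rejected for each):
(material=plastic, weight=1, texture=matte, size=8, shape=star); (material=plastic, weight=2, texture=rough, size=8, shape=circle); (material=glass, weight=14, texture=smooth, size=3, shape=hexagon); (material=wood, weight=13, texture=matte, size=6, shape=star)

All 'Accepted' examples share one property — weight ≤ 5 AND size ≥ 6 — and every 'Rejected' example lacks it.
(material=plastic, weight=1, texture=matte, size=8, shape=star) — weight = 1, size = 8, hence Accepted.
(material=plastic, weight=2, texture=rough, size=8, shape=circle) — weight = 2, size = 8, hence Accepted.
(material=glass, weight=14, texture=smooth, size=3, shape=hexagon) — weight = 14, size = 3, hence Rejected.
(material=wood, weight=13, texture=matte, size=6, shape=star) — weight = 13, size = 6, hence Rejected.

Accepted, Accepted, Rejected, Rejected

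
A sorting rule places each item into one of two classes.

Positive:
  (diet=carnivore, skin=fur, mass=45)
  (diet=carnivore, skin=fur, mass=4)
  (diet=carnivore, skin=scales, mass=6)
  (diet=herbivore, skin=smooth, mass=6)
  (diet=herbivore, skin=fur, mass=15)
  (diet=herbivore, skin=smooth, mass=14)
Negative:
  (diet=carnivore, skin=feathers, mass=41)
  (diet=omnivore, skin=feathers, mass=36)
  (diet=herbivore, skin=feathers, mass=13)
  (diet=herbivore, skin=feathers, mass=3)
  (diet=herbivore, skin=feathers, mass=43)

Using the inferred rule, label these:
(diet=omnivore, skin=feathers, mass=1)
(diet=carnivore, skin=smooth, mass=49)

Negative, Positive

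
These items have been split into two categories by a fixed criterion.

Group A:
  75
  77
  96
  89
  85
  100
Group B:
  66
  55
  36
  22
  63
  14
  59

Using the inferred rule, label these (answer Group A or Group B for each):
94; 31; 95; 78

Group A, Group B, Group A, Group A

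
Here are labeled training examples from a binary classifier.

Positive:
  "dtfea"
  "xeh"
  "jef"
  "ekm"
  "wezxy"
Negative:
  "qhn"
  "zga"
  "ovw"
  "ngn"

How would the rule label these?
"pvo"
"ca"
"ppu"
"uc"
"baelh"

Negative, Negative, Negative, Negative, Positive

The classifier is using: contains 'e'.
"pvo": Negative (no 'e').
"ca": Negative (no 'e').
"ppu": Negative (no 'e').
"uc": Negative (no 'e').
"baelh": Positive (has 'e').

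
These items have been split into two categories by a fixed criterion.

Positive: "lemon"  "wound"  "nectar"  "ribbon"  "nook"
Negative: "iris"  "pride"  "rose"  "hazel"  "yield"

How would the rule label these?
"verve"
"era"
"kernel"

Negative, Negative, Positive

'Positive' ⟺ contains 'n'.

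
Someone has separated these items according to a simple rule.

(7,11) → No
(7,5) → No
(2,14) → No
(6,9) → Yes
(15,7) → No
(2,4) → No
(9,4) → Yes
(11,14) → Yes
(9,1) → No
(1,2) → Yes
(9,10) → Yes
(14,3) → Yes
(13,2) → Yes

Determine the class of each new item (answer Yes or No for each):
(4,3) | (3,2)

One predicate separates the groups cleanly: sum is odd.
(4,3) — 4+3 = 7, hence Yes.
(3,2) — 3+2 = 5, hence Yes.

Yes, Yes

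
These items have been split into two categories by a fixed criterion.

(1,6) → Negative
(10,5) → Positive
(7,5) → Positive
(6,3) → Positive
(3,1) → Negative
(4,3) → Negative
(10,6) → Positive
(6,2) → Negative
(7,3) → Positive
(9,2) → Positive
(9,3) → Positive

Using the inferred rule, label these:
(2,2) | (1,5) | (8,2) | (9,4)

Negative, Negative, Positive, Positive

Rule: sum ≥ 9. This holds for each 'Positive' example and fails for each 'Negative' one.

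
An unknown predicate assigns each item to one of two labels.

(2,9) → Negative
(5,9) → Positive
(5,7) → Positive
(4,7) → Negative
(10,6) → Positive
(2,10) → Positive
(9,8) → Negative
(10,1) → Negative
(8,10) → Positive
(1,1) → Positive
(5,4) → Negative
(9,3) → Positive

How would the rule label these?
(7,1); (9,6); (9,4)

The rule appears to be: sum is even.
(7,1): 7+1 = 8, satisfies this → Positive. (9,6): 9+6 = 15, does not fit → Negative. (9,4): 9+4 = 13, does not fit → Negative.

Positive, Negative, Negative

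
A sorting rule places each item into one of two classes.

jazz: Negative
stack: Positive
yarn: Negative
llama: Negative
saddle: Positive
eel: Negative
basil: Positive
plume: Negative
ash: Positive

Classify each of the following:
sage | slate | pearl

Positive, Positive, Negative

The distinguishing property — contains 's' — holds for all the 'Positive' cases and none of the 'Negative' cases.
Positive: sage, since has 's'.
Positive: slate, since has 's'.
Negative: pearl, since no 's'.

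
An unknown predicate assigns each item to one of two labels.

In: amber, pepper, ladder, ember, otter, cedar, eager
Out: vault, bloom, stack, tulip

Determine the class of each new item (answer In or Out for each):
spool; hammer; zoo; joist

Out, In, Out, Out

Every 'In' example satisfies: contains 'e'. None of the 'Out' examples do.
spool → no 'e' → Out. hammer → has 'e' → In. zoo → no 'e' → Out. joist → no 'e' → Out.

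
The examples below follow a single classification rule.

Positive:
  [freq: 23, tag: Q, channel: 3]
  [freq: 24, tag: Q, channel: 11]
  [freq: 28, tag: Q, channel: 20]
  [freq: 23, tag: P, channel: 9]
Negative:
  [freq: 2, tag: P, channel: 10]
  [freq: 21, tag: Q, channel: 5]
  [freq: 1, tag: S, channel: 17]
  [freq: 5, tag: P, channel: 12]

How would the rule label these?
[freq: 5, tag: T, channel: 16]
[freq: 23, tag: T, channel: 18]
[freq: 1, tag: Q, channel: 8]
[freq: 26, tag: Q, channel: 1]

Negative, Positive, Negative, Positive

One predicate separates the groups cleanly: freq ≥ 23.
Negative: [freq: 5, tag: T, channel: 16], since freq = 5.
Positive: [freq: 23, tag: T, channel: 18], since freq = 23.
Negative: [freq: 1, tag: Q, channel: 8], since freq = 1.
Positive: [freq: 26, tag: Q, channel: 1], since freq = 26.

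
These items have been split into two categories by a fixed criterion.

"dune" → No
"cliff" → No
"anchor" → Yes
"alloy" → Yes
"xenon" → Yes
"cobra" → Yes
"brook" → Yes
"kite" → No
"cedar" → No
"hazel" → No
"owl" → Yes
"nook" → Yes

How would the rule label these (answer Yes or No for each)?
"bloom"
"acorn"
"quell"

Looking at the examples, the only property every 'Yes' case has and every 'No' case lacks is: contains 'o'.
"bloom": has 'o', matches → Yes.
"acorn": has 'o', matches → Yes.
"quell": no 'o', lacks this property → No.

Yes, Yes, No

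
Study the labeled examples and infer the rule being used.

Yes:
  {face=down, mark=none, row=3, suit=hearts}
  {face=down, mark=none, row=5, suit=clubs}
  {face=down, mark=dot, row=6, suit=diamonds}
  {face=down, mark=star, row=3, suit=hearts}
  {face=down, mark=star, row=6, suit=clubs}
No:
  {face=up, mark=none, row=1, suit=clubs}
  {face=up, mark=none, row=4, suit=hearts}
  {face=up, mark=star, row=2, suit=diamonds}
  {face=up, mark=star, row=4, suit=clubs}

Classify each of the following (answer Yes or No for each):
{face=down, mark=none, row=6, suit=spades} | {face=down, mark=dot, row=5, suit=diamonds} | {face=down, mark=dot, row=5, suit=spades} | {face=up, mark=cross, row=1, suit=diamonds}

Yes, Yes, Yes, No

'Yes' ⟺ face is down.
{face=down, mark=none, row=6, suit=spades}: face is down — meets the rule, so Yes.
{face=down, mark=dot, row=5, suit=diamonds}: face is down — meets the rule, so Yes.
{face=down, mark=dot, row=5, suit=spades}: face is down — meets the rule, so Yes.
{face=up, mark=cross, row=1, suit=diamonds}: face is up — fails the rule, so No.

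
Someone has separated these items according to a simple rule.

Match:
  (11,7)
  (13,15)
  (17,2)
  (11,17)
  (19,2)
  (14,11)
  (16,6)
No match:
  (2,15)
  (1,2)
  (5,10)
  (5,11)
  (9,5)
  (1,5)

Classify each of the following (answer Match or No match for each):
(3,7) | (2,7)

No match, No match

The rule appears to be: sum ≥ 18.
(3,7): 3+7 = 10 — fails the rule, so No match.
(2,7): 2+7 = 9 — fails the rule, so No match.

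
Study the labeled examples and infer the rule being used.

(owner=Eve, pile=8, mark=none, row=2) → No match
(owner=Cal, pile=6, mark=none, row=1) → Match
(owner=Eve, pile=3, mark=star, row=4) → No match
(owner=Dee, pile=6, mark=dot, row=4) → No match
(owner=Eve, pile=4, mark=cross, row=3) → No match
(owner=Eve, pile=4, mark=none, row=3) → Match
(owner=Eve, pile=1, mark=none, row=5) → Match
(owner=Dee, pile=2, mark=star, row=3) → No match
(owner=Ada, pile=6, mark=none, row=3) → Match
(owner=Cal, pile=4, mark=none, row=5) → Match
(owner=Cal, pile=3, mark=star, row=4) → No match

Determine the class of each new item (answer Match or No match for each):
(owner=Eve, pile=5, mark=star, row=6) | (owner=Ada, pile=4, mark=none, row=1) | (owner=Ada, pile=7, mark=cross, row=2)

One predicate separates the groups cleanly: mark is none AND pile ≤ 6.

No match, Match, No match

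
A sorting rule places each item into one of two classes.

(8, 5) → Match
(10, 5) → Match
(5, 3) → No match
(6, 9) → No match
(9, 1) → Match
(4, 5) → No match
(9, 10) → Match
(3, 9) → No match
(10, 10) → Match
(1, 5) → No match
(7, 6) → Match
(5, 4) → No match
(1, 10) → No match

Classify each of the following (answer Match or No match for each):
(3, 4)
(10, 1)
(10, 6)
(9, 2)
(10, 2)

The simplest hypothesis consistent with all the labels is: first ≥ 7.
No match: (3, 4), since first 3. Match: (10, 1), since first 10. Match: (10, 6), since first 10. Match: (9, 2), since first 9. Match: (10, 2), since first 10.

No match, Match, Match, Match, Match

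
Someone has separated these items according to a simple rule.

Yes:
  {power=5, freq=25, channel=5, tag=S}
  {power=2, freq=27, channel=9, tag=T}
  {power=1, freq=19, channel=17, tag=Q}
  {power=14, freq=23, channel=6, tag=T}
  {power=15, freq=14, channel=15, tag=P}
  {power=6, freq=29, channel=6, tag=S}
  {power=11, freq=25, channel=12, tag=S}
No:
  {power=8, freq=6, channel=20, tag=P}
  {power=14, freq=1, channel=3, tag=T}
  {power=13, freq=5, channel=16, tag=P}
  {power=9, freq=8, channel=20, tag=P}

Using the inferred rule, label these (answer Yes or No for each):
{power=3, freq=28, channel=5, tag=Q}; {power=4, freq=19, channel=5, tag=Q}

Every 'Yes' example satisfies: freq ≥ 14. None of the 'No' examples do.

Yes, Yes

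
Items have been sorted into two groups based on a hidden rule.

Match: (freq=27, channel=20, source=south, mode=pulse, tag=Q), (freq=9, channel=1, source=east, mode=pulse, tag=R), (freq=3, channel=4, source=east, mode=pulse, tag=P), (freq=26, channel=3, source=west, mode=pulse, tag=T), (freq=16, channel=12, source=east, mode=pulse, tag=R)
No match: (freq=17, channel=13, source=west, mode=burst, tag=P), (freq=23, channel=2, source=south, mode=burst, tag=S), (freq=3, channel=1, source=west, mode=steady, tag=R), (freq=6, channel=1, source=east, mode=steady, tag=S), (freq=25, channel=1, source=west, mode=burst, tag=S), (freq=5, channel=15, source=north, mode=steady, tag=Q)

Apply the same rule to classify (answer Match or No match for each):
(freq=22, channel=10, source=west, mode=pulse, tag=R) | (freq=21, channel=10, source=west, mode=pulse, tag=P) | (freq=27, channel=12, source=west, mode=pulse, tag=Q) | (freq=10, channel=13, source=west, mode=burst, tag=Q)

Match, Match, Match, No match

The common property of the 'Match' items is: mode is pulse. No 'No match' item has it.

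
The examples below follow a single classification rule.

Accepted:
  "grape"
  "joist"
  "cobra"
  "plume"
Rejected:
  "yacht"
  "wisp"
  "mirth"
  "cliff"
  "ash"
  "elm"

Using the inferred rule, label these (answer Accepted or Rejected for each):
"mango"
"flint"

One predicate separates the groups cleanly: has ≥ 2 vowels.

Accepted, Rejected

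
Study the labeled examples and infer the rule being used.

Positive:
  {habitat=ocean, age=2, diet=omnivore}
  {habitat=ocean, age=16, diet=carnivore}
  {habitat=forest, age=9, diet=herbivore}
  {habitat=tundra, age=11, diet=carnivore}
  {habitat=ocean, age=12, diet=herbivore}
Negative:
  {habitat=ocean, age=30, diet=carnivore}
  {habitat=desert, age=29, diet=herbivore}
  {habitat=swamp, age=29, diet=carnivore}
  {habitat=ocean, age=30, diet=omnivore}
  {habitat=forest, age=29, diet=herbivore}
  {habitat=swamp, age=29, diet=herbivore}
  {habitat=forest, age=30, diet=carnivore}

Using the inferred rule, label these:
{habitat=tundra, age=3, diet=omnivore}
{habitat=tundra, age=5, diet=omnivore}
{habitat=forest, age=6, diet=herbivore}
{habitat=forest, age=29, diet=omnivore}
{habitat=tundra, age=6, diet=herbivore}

Positive, Positive, Positive, Negative, Positive

The rule appears to be: age ≤ 16.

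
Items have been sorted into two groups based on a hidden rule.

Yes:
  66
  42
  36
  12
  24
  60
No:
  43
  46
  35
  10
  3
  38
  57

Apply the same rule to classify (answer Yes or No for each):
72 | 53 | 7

Every 'Yes' example satisfies: multiple of 6. None of the 'No' examples do.
72: 72 = 6·12 — fits, so Yes. 53: 53 = 6·8 + 5 — fails this test, so No. 7: 7 = 6·1 + 1 — fails this test, so No.

Yes, No, No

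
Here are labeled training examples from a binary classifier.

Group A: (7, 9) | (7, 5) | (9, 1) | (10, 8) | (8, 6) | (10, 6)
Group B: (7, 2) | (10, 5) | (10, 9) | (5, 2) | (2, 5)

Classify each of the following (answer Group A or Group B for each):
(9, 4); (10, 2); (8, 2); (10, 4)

The classifier is using: sum is even.
(9, 4): Group B (9+4 = 13). (10, 2): Group A (10+2 = 12). (8, 2): Group A (8+2 = 10). (10, 4): Group A (10+4 = 14).

Group B, Group A, Group A, Group A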